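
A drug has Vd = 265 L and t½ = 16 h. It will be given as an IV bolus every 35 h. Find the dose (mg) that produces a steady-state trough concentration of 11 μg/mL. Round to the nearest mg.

τ/t½ = 35/16 ≈ 2.1875, so f = (1/2)^(35/16) ≈ 0.219532.
Cmin,ss = (D/Vd)·f/(1−f), so D = Cmin,ss·Vd·(1−f)/f.
D = 11 × 265 × (1−f)/f ≈ 11 × 265 × 3.55514 ≈ 10363.23 mg.

10363 mg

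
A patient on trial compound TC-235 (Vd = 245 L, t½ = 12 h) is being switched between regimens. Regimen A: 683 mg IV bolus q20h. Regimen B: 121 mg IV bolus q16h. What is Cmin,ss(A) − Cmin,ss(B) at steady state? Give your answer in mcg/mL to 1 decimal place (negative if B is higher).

Regimen A: f = (1/2)^(20/12) ≈ 0.3150; Cmin,ss = (683/245)·f/(1−f) ≈ 1.282 mcg/mL.
Regimen B: f = (1/2)^(16/12) ≈ 0.3969; Cmin,ss = (121/245)·f/(1−f) ≈ 0.325 mcg/mL.
Difference ≈ 1.282 − 0.325 ≈ 0.957 mcg/mL.

1.0 mcg/mL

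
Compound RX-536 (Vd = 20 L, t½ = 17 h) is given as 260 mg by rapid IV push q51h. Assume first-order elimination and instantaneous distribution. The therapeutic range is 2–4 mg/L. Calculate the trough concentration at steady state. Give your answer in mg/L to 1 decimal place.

1.9 mg/L

The dosing interval is 3 half-lives, so f = 2^(−3) = 0.125.
Accumulation ratio R = 1/(1 − f) = 1/0.875 = 8/7.
Single-dose peak C₀ = D/Vd = 260/20 = 13 mg/L.
Steady-state peak Cmax,ss = C₀·R = 13 × 8/7 ≈ 14.857 mg/L.
Steady-state trough Cmin,ss = Cmax,ss·f ≈ 14.857 × 0.125 ≈ 1.857 mg/L.
Trough 1.9 mg/L vs MEC 2 mg/L: subtherapeutic.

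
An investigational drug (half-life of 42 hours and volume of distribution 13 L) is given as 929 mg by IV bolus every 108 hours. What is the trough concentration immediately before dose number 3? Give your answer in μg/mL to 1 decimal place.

14.0 μg/mL

f = (1/2)^(τ/t½) = (1/2)^(108/42) ≈ 0.1682.
C₀ = D/Vd = 929/13 ≈ 71.462 μg/mL.
Before the 3rd dose, 2 doses have been given. Superposition: Cmin = C₀·(f + f²).
≈ 71.462 × (0.1682 + 0.0283) ≈ 71.462 × 0.1965 ≈ 14.042 μg/mL.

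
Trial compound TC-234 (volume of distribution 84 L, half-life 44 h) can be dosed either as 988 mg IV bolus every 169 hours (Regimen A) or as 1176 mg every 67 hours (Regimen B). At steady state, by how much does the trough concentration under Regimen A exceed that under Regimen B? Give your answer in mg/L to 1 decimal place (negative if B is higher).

-6.6 mg/L

Regimen A: f = (1/2)^(169/44) ≈ 0.0698; Cmin,ss = (988/84)·f/(1−f) ≈ 0.883 mg/L.
Regimen B: f = (1/2)^(67/44) ≈ 0.3480; Cmin,ss = (1176/84)·f/(1−f) ≈ 7.472 mg/L.
Difference ≈ 0.883 − 7.472 ≈ -6.589 mg/L.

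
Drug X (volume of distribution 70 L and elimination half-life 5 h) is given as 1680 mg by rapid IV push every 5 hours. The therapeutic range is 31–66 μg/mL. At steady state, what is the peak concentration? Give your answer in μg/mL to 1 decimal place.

τ = 5 h = 1 half-life, so f = (1/2)^1 = 0.5.
At steady state, R = 1/(1 − 0.5) = 2/1.
Single-dose peak C₀ = D/Vd = 1680/70 = 24 μg/mL.
Steady-state peak Cmax,ss = C₀·R = 24 × 2/1 ≈ 48.000 μg/mL.
Peak 48.0 μg/mL vs MTC 66 μg/mL: below toxic threshold.

48.0 μg/mL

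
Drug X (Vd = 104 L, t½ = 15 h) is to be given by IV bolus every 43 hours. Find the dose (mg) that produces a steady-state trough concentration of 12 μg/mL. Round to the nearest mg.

τ/t½ = 43/15 ≈ 2.8667, so f = (1/2)^(43/15) ≈ 0.137103.
Cmin,ss = (D/Vd)·f/(1−f), so D = Cmin,ss·Vd·(1−f)/f.
D = 12 × 104 × (1−f)/f ≈ 12 × 104 × 6.29379 ≈ 7854.65 mg.

7855 mg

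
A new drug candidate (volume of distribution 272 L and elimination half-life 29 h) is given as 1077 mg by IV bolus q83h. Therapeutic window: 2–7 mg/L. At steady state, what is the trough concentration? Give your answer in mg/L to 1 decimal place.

Over one 83-h interval, 83/29 ≈ 2.8621 half-lives elapse, leaving f ≈ 0.1375 of each dose.
Accumulation ratio R = 1/(1 − f) ≈ 1/0.8625 ≈ 1.1594.
Single-dose peak C₀ = D/Vd = 1077/272 ≈ 3.960 mg/L.
Cmax,ss = C₀/(1 − f) ≈ 3.960/0.8625 ≈ 4.591 mg/L.
Steady-state trough Cmin,ss = Cmax,ss·f ≈ 4.591 × 0.1375 ≈ 0.631 mg/L.
Trough 0.6 mg/L vs MEC 2 mg/L: subtherapeutic.

0.6 mg/L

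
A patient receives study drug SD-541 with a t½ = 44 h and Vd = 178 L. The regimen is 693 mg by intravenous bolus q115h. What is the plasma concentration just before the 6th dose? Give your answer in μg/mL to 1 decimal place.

0.8 μg/mL

f = (1/2)^(τ/t½) = (1/2)^(115/44) ≈ 0.1634.
C₀ = D/Vd = 693/178 ≈ 3.893 μg/mL.
Before the 6th dose, 5 doses have been given. Superposition: Cmin = C₀·(f + f² + … + f^5).
≈ 3.893 × (0.1634 + 0.0267 + 0.0044 + 0.0007 + 0.0001) ≈ 3.893 × 0.1953 ≈ 0.760 μg/mL.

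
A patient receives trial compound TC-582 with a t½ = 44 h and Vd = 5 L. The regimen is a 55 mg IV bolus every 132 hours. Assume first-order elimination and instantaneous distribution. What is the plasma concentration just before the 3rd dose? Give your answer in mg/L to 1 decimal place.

1.5 mg/L

f = (1/2)^(τ/t½) = (1/2)^(132/44) ≈ 0.1250.
C₀ = D/Vd = 55/5 ≈ 11.000 mg/L.
Before the 3rd dose, 2 doses have been given. Superposition: Cmin = C₀·(f + f²).
≈ 11.000 × (0.1250 + 0.0156) ≈ 11.000 × 0.1406 ≈ 1.547 mg/L.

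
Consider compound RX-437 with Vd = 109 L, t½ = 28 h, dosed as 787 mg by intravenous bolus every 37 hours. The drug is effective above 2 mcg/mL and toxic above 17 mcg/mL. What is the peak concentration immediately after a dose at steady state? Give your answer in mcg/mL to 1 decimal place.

τ/t½ = 37/28 ≈ 1.3214, so fraction remaining f = (1/2)^(37/28) ≈ 0.4001.
Accumulation ratio R = 1/(1 − f) ≈ 1/0.5999 ≈ 1.6669.
Single-dose peak C₀ = D/Vd = 787/109 ≈ 7.220 mcg/mL.
Cmax,ss = C₀/(1 − f) ≈ 7.220/0.5999 ≈ 12.035 mcg/mL.
Peak 12.0 mcg/mL vs MTC 17 mcg/mL: below toxic threshold.

12.0 mcg/mL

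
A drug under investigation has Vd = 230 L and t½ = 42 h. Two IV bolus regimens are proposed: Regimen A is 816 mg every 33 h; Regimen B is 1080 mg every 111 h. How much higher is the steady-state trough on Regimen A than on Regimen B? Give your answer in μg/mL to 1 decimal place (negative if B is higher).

4.0 μg/mL

Regimen A: f = (1/2)^(33/42) ≈ 0.5801; Cmin,ss = (816/230)·f/(1−f) ≈ 4.901 μg/mL.
Regimen B: f = (1/2)^(111/42) ≈ 0.1601; Cmin,ss = (1080/230)·f/(1−f) ≈ 0.895 μg/mL.
Difference ≈ 4.901 − 0.895 ≈ 4.006 μg/mL.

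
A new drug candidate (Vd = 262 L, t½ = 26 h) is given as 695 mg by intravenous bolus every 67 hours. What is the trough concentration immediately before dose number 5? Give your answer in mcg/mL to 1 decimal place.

f = (1/2)^(τ/t½) = (1/2)^(67/26) ≈ 0.1676.
C₀ = D/Vd = 695/262 ≈ 2.653 mcg/mL.
Before the 5th dose, 4 doses have been given. Superposition: Cmin = C₀·(f + f² + … + f^4).
≈ 2.653 × (0.1676 + 0.0281 + 0.0047 + 0.0008) ≈ 2.653 × 0.2012 ≈ 0.534 mcg/mL.

0.5 mcg/mL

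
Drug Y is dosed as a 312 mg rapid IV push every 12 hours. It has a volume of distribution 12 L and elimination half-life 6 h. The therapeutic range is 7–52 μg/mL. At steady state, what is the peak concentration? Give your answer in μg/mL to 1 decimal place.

τ = 12 h = 2 half-lives, so f = (1/2)^2 = 0.25.
At steady state, R = 1/(1 − 0.25) = 4/3.
Single-dose peak C₀ = D/Vd = 312/12 = 26 μg/mL.
Steady-state peak Cmax,ss = C₀·R = 26 × 4/3 ≈ 34.667 μg/mL.
Peak 34.7 μg/mL vs MTC 52 μg/mL: below toxic threshold.

34.7 μg/mL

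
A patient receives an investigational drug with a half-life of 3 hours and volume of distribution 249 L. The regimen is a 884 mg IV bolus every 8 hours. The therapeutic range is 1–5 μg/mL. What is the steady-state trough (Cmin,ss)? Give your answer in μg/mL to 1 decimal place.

0.7 μg/mL

τ/t½ = 8/3 ≈ 2.6667, so fraction remaining f = (1/2)^(8/3) ≈ 0.1575.
At steady state, accumulation factor R = 1/(1 − e^(−kτ)) ≈ 1.1869.
Single-dose peak C₀ = D/Vd = 884/249 ≈ 3.550 μg/mL.
Steady-state peak Cmax,ss = C₀·R ≈ 3.550 × 1.1869 ≈ 4.213 μg/mL.
Steady-state trough Cmin,ss = Cmax,ss·f ≈ 4.213 × 0.1575 ≈ 0.664 μg/mL.
Trough 0.7 μg/mL vs MEC 1 μg/mL: subtherapeutic.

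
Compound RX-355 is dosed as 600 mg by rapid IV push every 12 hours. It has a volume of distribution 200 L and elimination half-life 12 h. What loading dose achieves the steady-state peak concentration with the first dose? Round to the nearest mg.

f = (1/2)^(12/12) ≈ 0.500000; accumulation ratio R = 1/(1−f) ≈ 2.00000.
Loading dose to hit Cmax,ss on first dose: D_load = D_maint·R ≈ 600 × 2.00000 ≈ 1200.00 mg.

1200 mg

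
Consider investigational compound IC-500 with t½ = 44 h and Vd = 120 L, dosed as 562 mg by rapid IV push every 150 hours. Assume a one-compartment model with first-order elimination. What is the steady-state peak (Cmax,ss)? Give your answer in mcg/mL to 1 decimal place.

5.2 mcg/mL

τ/t½ = 150/44 ≈ 3.4091, so fraction remaining f = (1/2)^(150/44) ≈ 0.0941.
Accumulation ratio R = 1/(1 − f) ≈ 1/0.9059 ≈ 1.1039.
Each bolus raises the concentration by D/Vd = 562/120 ≈ 4.683 mcg/mL.
Steady-state peak Cmax,ss = C₀·R ≈ 4.683 × 1.1039 ≈ 5.170 mcg/mL.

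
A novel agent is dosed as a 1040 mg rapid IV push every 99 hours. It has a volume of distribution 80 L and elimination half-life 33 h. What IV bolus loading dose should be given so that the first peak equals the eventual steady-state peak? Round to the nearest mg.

f = (1/2)^(99/33) ≈ 0.125000; accumulation ratio R = 1/(1−f) ≈ 1.14286.
Loading dose to hit Cmax,ss on first dose: D_load = D_maint·R ≈ 1040 × 1.14286 ≈ 1188.57 mg.

1189 mg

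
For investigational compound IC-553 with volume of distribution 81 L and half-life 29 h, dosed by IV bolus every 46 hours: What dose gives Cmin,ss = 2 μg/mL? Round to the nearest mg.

324 mg

τ/t½ = 46/29 ≈ 1.5862, so f = (1/2)^(46/29) ≈ 0.333046.
Cmin,ss = (D/Vd)·f/(1−f), so D = Cmin,ss·Vd·(1−f)/f.
D = 2 × 81 × (1−f)/f ≈ 2 × 81 × 2.00259 ≈ 324.42 mg.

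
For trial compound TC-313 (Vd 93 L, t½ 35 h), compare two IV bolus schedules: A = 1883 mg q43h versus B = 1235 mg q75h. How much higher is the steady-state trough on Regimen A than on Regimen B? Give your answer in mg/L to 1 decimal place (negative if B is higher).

11.2 mg/L

Regimen A: f = (1/2)^(43/35) ≈ 0.4267; Cmin,ss = (1883/93)·f/(1−f) ≈ 15.070 mg/L.
Regimen B: f = (1/2)^(75/35) ≈ 0.2264; Cmin,ss = (1235/93)·f/(1−f) ≈ 3.886 mg/L.
Difference ≈ 15.070 − 3.886 ≈ 11.184 mg/L.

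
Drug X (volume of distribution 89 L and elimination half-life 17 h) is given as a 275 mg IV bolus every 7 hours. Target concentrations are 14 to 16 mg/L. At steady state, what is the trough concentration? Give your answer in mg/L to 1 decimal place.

9.4 mg/L

Over one 7-h interval, 7/17 ≈ 0.41176 half-lives elapse, leaving f ≈ 0.7517 of each dose.
Each bolus raises the concentration by D/Vd = 275/89 ≈ 3.090 mg/L.
Steady-state trough Cmin,ss = C₀·f/(1−f) ≈ 3.090 × 0.7517/0.2483 ≈ 9.355 mg/L.
Trough 9.4 mg/L vs MEC 14 mg/L: subtherapeutic.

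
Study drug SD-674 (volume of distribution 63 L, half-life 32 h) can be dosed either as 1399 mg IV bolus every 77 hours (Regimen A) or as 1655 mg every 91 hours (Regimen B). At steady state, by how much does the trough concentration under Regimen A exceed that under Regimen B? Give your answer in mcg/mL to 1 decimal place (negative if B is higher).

0.9 mcg/mL

Regimen A: f = (1/2)^(77/32) ≈ 0.1886; Cmin,ss = (1399/63)·f/(1−f) ≈ 5.162 mcg/mL.
Regimen B: f = (1/2)^(91/32) ≈ 0.1393; Cmin,ss = (1655/63)·f/(1−f) ≈ 4.252 mcg/mL.
Difference ≈ 5.162 − 4.252 ≈ 0.910 mcg/mL.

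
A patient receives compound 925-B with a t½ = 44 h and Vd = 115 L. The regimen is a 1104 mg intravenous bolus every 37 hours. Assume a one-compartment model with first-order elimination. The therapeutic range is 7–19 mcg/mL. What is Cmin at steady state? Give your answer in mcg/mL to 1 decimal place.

k = ln2/t½ = ln2/44 ≈ 0.015753 h⁻¹; fraction remaining f = e^(−kτ) = e^(−0.015753×37) ≈ 0.5583.
Accumulation ratio R = 1/(1 − f) ≈ 1/0.4417 ≈ 2.2640.
Each bolus raises the concentration by D/Vd = 1104/115 ≈ 9.600 mcg/mL.
Cmax,ss = C₀/(1 − f) ≈ 9.600/0.4417 ≈ 21.734 mcg/mL.
One interval later, Cmin,ss = Cmax,ss·e^(−kτ) ≈ 21.734 × 0.5583 ≈ 12.134 mcg/mL.
Trough 12.1 mcg/mL vs MEC 7 mcg/mL: adequate.

12.1 mcg/mL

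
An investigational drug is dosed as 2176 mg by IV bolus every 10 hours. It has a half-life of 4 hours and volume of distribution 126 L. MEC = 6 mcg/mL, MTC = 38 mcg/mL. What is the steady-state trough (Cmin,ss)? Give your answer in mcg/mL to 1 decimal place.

3.7 mcg/mL

τ/t½ = 10/4 ≈ 2.5, so fraction remaining f = (1/2)^(10/4) ≈ 0.1768.
Single-dose peak C₀ = D/Vd = 2176/126 ≈ 17.270 mcg/mL.
Steady-state trough Cmin,ss = C₀·f/(1−f) ≈ 17.270 × 0.1768/0.8232 ≈ 3.709 mcg/mL.
Trough 3.7 mcg/mL vs MEC 6 mcg/mL: subtherapeutic.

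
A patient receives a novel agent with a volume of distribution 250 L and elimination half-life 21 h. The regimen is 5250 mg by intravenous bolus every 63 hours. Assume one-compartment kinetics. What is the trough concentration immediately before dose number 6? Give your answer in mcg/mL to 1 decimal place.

f = (1/2)^(τ/t½) = (1/2)^(63/21) ≈ 0.1250.
C₀ = D/Vd = 5250/250 ≈ 21.000 mcg/mL.
Before the 6th dose, 5 doses have been given. Superposition: Cmin = C₀·(f + f² + … + f^5).
≈ 21.000 × (0.1250 + 0.0156 + 0.0020 + 0.0002 + 0.0000) ≈ 21.000 × 0.1428 ≈ 2.999 mcg/mL.

3.0 mcg/mL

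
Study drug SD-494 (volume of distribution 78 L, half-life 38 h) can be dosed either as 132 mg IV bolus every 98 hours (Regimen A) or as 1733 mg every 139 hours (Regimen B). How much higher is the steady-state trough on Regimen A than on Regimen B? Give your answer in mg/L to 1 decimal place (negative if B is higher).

Regimen A: f = (1/2)^(98/38) ≈ 0.1674; Cmin,ss = (132/78)·f/(1−f) ≈ 0.340 mg/L.
Regimen B: f = (1/2)^(139/38) ≈ 0.0792; Cmin,ss = (1733/78)·f/(1−f) ≈ 1.911 mg/L.
Difference ≈ 0.340 − 1.911 ≈ -1.571 mg/L.

-1.6 mg/L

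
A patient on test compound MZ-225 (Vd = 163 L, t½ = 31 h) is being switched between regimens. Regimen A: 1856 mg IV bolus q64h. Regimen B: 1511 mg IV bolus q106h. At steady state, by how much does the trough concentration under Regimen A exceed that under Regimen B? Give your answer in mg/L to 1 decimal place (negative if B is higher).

2.6 mg/L

Regimen A: f = (1/2)^(64/31) ≈ 0.2391; Cmin,ss = (1856/163)·f/(1−f) ≈ 3.578 mg/L.
Regimen B: f = (1/2)^(106/31) ≈ 0.0935; Cmin,ss = (1511/163)·f/(1−f) ≈ 0.956 mg/L.
Difference ≈ 3.578 − 0.956 ≈ 2.622 mg/L.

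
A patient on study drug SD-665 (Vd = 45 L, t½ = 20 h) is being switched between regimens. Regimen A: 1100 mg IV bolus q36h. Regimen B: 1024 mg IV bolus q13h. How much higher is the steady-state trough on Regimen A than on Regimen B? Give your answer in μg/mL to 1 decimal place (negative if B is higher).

Regimen A: f = (1/2)^(36/20) ≈ 0.2872; Cmin,ss = (1100/45)·f/(1−f) ≈ 9.849 μg/mL.
Regimen B: f = (1/2)^(13/20) ≈ 0.6373; Cmin,ss = (1024/45)·f/(1−f) ≈ 39.984 μg/mL.
Difference ≈ 9.849 − 39.984 ≈ -30.135 μg/mL.

-30.1 μg/mL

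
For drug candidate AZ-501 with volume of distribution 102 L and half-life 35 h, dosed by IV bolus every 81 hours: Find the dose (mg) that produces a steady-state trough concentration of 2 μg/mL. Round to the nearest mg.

811 mg

τ/t½ = 81/35 ≈ 2.3143, so f = (1/2)^(81/35) ≈ 0.201062.
Cmin,ss = (D/Vd)·f/(1−f), so D = Cmin,ss·Vd·(1−f)/f.
D = 2 × 102 × (1−f)/f ≈ 2 × 102 × 3.97359 ≈ 810.61 mg.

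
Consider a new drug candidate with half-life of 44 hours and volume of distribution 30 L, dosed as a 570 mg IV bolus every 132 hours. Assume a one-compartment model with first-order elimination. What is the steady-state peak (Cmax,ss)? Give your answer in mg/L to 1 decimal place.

τ = 132 h = 3 half-lives, so f = (1/2)^3 = 0.125.
Accumulation ratio R = 1/(1 − f) = 1/0.875 = 8/7.
Single-dose peak C₀ = D/Vd = 570/30 = 19 mg/L.
Steady-state peak Cmax,ss = C₀·R = 19 × 8/7 ≈ 21.714 mg/L.

21.7 mg/L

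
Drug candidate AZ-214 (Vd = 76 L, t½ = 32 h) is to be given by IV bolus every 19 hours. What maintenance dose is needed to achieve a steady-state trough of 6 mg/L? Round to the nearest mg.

232 mg

τ/t½ = 19/32 ≈ 0.59375, so f = (1/2)^(19/32) ≈ 0.662618.
Cmin,ss = (D/Vd)·f/(1−f), so D = Cmin,ss·Vd·(1−f)/f.
D = 6 × 76 × (1−f)/f ≈ 6 × 76 × 0.50917 ≈ 232.18 mg.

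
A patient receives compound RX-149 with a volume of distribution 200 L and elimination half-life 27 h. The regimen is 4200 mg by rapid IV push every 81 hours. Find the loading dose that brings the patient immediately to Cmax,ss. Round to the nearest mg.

4800 mg

f = (1/2)^(81/27) ≈ 0.125000; accumulation ratio R = 1/(1−f) ≈ 1.14286.
Loading dose to hit Cmax,ss on first dose: D_load = D_maint·R ≈ 4200 × 1.14286 ≈ 4800.01 mg.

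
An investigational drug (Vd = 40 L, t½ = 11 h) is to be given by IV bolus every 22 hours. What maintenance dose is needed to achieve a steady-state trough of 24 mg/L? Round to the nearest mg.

2880 mg

τ/t½ = 22/11 ≈ 2, so f = (1/2)^(22/11) ≈ 0.250000.
Cmin,ss = (D/Vd)·f/(1−f), so D = Cmin,ss·Vd·(1−f)/f.
D = 24 × 40 × (1−f)/f ≈ 24 × 40 × 3.00000 ≈ 2880.00 mg.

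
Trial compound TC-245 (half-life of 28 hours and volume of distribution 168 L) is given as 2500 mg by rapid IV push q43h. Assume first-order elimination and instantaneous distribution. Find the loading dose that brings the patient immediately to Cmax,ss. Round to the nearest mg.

3816 mg

f = (1/2)^(43/28) ≈ 0.344909; accumulation ratio R = 1/(1−f) ≈ 1.52651.
Loading dose to hit Cmax,ss on first dose: D_load = D_maint·R ≈ 2500 × 1.52651 ≈ 3816.28 mg.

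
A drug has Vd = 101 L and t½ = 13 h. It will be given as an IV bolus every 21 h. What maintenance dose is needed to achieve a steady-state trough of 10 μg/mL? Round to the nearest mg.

2085 mg

τ/t½ = 21/13 ≈ 1.6154, so f = (1/2)^(21/13) ≈ 0.326378.
Cmin,ss = (D/Vd)·f/(1−f), so D = Cmin,ss·Vd·(1−f)/f.
D = 10 × 101 × (1−f)/f ≈ 10 × 101 × 2.06393 ≈ 2084.57 mg.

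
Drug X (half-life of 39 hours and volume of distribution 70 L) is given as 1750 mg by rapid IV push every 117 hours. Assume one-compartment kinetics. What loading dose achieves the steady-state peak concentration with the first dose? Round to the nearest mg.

2000 mg

f = (1/2)^(117/39) ≈ 0.125000; accumulation ratio R = 1/(1−f) ≈ 1.14286.
Loading dose to hit Cmax,ss on first dose: D_load = D_maint·R ≈ 1750 × 1.14286 ≈ 2000.00 mg.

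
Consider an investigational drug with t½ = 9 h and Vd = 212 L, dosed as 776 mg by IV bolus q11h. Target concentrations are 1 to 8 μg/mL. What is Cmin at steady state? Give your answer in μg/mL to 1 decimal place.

τ/t½ = 11/9 ≈ 1.2222, so fraction remaining f = (1/2)^(11/9) ≈ 0.4286.
At steady state, accumulation factor R = 1/(1 − e^(−kτ)) ≈ 1.7501.
Single-dose peak C₀ = D/Vd = 776/212 ≈ 3.660 μg/mL.
Cmax,ss = C₀/(1 − f) ≈ 3.660/0.5714 ≈ 6.405 μg/mL.
Steady-state trough Cmin,ss = Cmax,ss·f ≈ 6.405 × 0.4286 ≈ 2.745 μg/mL.
Trough 2.7 μg/mL vs MEC 1 μg/mL: adequate.

2.7 μg/mL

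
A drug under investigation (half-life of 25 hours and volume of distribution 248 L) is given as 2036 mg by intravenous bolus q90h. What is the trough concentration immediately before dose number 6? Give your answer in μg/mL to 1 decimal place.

f = (1/2)^(τ/t½) = (1/2)^(90/25) ≈ 0.0825.
C₀ = D/Vd = 2036/248 ≈ 8.210 μg/mL.
Before the 6th dose, 5 doses have been given. Superposition: Cmin = C₀·(f + f² + … + f^5).
≈ 8.210 × (0.0825 + 0.0068 + 0.0006 + 0.0000 + 0.0000) ≈ 8.210 × 0.0899 ≈ 0.738 μg/mL.

0.7 μg/mL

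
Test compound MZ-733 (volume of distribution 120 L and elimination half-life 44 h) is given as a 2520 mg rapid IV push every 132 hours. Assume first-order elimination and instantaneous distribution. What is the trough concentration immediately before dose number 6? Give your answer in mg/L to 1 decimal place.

3.0 mg/L

f = (1/2)^(τ/t½) = (1/2)^(132/44) ≈ 0.1250.
C₀ = D/Vd = 2520/120 ≈ 21.000 mg/L.
Before the 6th dose, 5 doses have been given. Superposition: Cmin = C₀·(f + f² + … + f^5).
≈ 21.000 × (0.1250 + 0.0156 + 0.0020 + 0.0002 + 0.0000) ≈ 21.000 × 0.1428 ≈ 2.999 mg/L.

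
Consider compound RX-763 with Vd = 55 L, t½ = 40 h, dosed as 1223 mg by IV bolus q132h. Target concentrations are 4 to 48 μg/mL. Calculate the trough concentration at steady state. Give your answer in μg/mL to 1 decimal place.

2.5 μg/mL

k = ln2/t½ = ln2/40 ≈ 0.017329 h⁻¹; fraction remaining f = e^(−kτ) = e^(−0.017329×132) ≈ 0.1015.
Each bolus raises the concentration by D/Vd = 1223/55 ≈ 22.236 μg/mL.
Steady-state trough Cmin,ss = C₀·f/(1−f) ≈ 22.236 × 0.1015/0.8985 ≈ 2.512 μg/mL.
Trough 2.5 μg/mL vs MEC 4 μg/mL: subtherapeutic.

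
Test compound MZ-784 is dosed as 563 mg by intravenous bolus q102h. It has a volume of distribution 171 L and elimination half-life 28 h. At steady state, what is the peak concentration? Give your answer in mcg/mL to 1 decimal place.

3.6 mcg/mL

τ/t½ = 102/28 ≈ 3.6429, so fraction remaining f = (1/2)^(102/28) ≈ 0.0801.
At steady state, accumulation factor R = 1/(1 − e^(−kτ)) ≈ 1.0871.
Each bolus raises the concentration by D/Vd = 563/171 ≈ 3.292 mcg/mL.
Steady-state peak Cmax,ss = C₀·R ≈ 3.292 × 1.0871 ≈ 3.579 mcg/mL.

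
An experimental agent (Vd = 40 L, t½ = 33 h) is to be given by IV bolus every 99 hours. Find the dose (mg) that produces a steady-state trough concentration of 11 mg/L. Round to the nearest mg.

τ/t½ = 99/33 ≈ 3, so f = (1/2)^(99/33) ≈ 0.125000.
Cmin,ss = (D/Vd)·f/(1−f), so D = Cmin,ss·Vd·(1−f)/f.
D = 11 × 40 × (1−f)/f ≈ 11 × 40 × 7.00000 ≈ 3080.00 mg.

3080 mg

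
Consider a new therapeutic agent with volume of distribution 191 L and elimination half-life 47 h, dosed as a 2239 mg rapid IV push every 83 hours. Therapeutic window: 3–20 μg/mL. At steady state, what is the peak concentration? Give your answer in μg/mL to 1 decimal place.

τ/t½ = 83/47 ≈ 1.766, so fraction remaining f = (1/2)^(83/47) ≈ 0.2940.
At steady state, accumulation factor R = 1/(1 − e^(−kτ)) ≈ 1.4164.
Each bolus raises the concentration by D/Vd = 2239/191 ≈ 11.723 μg/mL.
Cmax,ss = C₀/(1 − f) ≈ 11.723/0.7060 ≈ 16.605 μg/mL.
Peak 16.6 μg/mL vs MTC 20 μg/mL: below toxic threshold.

16.6 μg/mL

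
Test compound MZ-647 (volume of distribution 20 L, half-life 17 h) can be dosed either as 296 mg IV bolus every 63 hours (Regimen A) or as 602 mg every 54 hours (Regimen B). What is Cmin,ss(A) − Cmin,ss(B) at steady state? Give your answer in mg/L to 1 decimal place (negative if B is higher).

-2.5 mg/L

Regimen A: f = (1/2)^(63/17) ≈ 0.0766; Cmin,ss = (296/20)·f/(1−f) ≈ 1.228 mg/L.
Regimen B: f = (1/2)^(54/17) ≈ 0.1106; Cmin,ss = (602/20)·f/(1−f) ≈ 3.743 mg/L.
Difference ≈ 1.228 − 3.743 ≈ -2.515 mg/L.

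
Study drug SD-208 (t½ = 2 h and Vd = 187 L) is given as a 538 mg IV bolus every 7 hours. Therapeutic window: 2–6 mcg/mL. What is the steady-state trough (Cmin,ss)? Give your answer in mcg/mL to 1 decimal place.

k = ln2/t½ = ln2/2 ≈ 0.346574 h⁻¹; fraction remaining f = e^(−kτ) = e^(−0.346574×7) ≈ 0.0884.
Accumulation ratio R = 1/(1 − f) ≈ 1/0.9116 ≈ 1.0970.
Each bolus raises the concentration by D/Vd = 538/187 ≈ 2.877 mcg/mL.
Steady-state peak Cmax,ss = C₀·R ≈ 2.877 × 1.0970 ≈ 3.156 mcg/mL.
One interval later, Cmin,ss = Cmax,ss·e^(−kτ) ≈ 3.156 × 0.0884 ≈ 0.279 mcg/mL.
Trough 0.3 mcg/mL vs MEC 2 mcg/mL: subtherapeutic.

0.3 mcg/mL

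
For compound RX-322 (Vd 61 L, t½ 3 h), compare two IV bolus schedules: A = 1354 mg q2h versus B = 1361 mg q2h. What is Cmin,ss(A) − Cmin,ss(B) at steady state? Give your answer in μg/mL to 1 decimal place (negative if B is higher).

-0.2 μg/mL

Regimen A: f = (1/2)^(2/3) ≈ 0.6300; Cmin,ss = (1354/61)·f/(1−f) ≈ 37.794 μg/mL.
Regimen B: f = (1/2)^(2/3) ≈ 0.6300; Cmin,ss = (1361/61)·f/(1−f) ≈ 37.990 μg/mL.
Difference ≈ 37.794 − 37.990 ≈ -0.196 μg/mL.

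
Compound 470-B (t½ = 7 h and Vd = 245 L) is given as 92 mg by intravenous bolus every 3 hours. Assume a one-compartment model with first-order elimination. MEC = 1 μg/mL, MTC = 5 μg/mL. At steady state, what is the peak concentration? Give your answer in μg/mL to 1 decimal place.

1.5 μg/mL

k = ln2/t½ = ln2/7 ≈ 0.099021 h⁻¹; fraction remaining f = e^(−kτ) = e^(−0.099021×3) ≈ 0.7430.
At steady state, accumulation factor R = 1/(1 − e^(−kτ)) ≈ 3.8911.
Each bolus raises the concentration by D/Vd = 92/245 ≈ 0.376 μg/mL.
Cmax,ss = C₀/(1 − f) ≈ 0.376/0.2570 ≈ 1.463 μg/mL.
Peak 1.5 μg/mL vs MTC 5 μg/mL: below toxic threshold.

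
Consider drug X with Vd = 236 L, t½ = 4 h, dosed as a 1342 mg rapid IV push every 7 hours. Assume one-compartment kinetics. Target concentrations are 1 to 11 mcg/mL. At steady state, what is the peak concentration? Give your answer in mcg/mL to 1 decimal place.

Over one 7-h interval, 7/4 ≈ 1.75 half-lives elapse, leaving f ≈ 0.2973 of each dose.
Accumulation ratio R = 1/(1 − f) ≈ 1/0.7027 ≈ 1.4231.
Each bolus raises the concentration by D/Vd = 1342/236 ≈ 5.686 mcg/mL.
Steady-state peak Cmax,ss = C₀·R ≈ 5.686 × 1.4231 ≈ 8.092 mcg/mL.
Peak 8.1 mcg/mL vs MTC 11 mcg/mL: below toxic threshold.

8.1 mcg/mL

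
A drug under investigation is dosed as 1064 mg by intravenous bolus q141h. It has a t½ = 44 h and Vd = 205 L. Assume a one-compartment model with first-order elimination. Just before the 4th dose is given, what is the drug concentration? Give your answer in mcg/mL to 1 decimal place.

f = (1/2)^(τ/t½) = (1/2)^(141/44) ≈ 0.1085.
C₀ = D/Vd = 1064/205 ≈ 5.190 mcg/mL.
Before the 4th dose, 3 doses have been given. Superposition: Cmin = C₀·(f + f² + … + f^3).
≈ 5.190 × (0.1085 + 0.0118 + 0.0013) ≈ 5.190 × 0.1216 ≈ 0.631 mcg/mL.

0.6 mcg/mL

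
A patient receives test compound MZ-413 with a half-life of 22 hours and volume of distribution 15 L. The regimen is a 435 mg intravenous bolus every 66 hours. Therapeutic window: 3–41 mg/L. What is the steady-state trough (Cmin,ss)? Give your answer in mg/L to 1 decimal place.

4.1 mg/L

τ = 66 h = 3 half-lives, so f = (1/2)^3 = 0.125.
Accumulation ratio R = 1/(1 − f) = 1/0.875 = 8/7.
Single-dose peak C₀ = D/Vd = 435/15 = 29 mg/L.
Steady-state peak Cmax,ss = C₀·R = 29 × 8/7 ≈ 33.143 mg/L.
Steady-state trough Cmin,ss = Cmax,ss·f ≈ 33.143 × 0.125 ≈ 4.143 mg/L.
Trough 4.1 mg/L vs MEC 3 mg/L: adequate.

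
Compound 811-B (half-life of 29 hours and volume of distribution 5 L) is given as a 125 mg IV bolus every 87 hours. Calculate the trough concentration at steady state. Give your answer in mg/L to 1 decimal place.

3.6 mg/L

τ = 87 h = 3 half-lives, so f = (1/2)^3 = 0.125.
At steady state, R = 1/(1 − 0.125) = 8/7.
Single-dose peak C₀ = D/Vd = 125/5 = 25 mg/L.
Steady-state peak Cmax,ss = C₀·R = 25 × 8/7 ≈ 28.571 mg/L.
Steady-state trough Cmin,ss = Cmax,ss·f ≈ 28.571 × 0.125 ≈ 3.571 mg/L.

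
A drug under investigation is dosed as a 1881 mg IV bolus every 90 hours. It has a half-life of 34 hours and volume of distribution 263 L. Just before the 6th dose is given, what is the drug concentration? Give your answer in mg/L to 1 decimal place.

1.4 mg/L

f = (1/2)^(τ/t½) = (1/2)^(90/34) ≈ 0.1596.
C₀ = D/Vd = 1881/263 ≈ 7.152 mg/L.
Before the 6th dose, 5 doses have been given. Superposition: Cmin = C₀·(f + f² + … + f^5).
≈ 7.152 × (0.1596 + 0.0255 + 0.0041 + 0.0006 + 0.0001) ≈ 7.152 × 0.1899 ≈ 1.358 mg/L.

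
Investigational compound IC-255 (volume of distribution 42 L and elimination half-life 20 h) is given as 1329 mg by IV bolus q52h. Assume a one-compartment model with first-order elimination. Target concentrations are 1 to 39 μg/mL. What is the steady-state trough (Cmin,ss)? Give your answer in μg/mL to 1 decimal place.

τ/t½ = 52/20 ≈ 2.6, so fraction remaining f = (1/2)^(52/20) ≈ 0.1649.
At steady state, accumulation factor R = 1/(1 − e^(−kτ)) ≈ 1.1975.
Each bolus raises the concentration by D/Vd = 1329/42 ≈ 31.643 μg/mL.
Steady-state peak Cmax,ss = C₀·R ≈ 31.643 × 1.1975 ≈ 37.892 μg/mL.
Steady-state trough Cmin,ss = Cmax,ss·f ≈ 37.892 × 0.1649 ≈ 6.248 μg/mL.
Trough 6.2 μg/mL vs MEC 1 μg/mL: adequate.

6.2 μg/mL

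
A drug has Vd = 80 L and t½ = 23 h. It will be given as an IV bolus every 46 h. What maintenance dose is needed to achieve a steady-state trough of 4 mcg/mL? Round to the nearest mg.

τ/t½ = 46/23 ≈ 2, so f = (1/2)^(46/23) ≈ 0.250000.
Cmin,ss = (D/Vd)·f/(1−f), so D = Cmin,ss·Vd·(1−f)/f.
D = 4 × 80 × (1−f)/f ≈ 4 × 80 × 3.00000 ≈ 960.00 mg.

960 mg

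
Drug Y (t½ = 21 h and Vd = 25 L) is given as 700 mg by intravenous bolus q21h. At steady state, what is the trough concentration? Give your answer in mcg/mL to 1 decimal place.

28.0 mcg/mL

The dosing interval is 1 half-life, so f = 2^(−1) = 0.5.
At steady state, R = 1/(1 − 0.5) = 2/1.
Single-dose peak C₀ = D/Vd = 700/25 = 28 mcg/mL.
Steady-state peak Cmax,ss = C₀·R = 28 × 2/1 ≈ 56.000 mcg/mL.
Steady-state trough Cmin,ss = Cmax,ss·f ≈ 56.000 × 0.5 ≈ 28.000 mcg/mL.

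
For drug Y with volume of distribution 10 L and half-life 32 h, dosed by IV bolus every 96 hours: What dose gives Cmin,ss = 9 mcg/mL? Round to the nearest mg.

630 mg

τ/t½ = 96/32 ≈ 3, so f = (1/2)^(96/32) ≈ 0.125000.
Cmin,ss = (D/Vd)·f/(1−f), so D = Cmin,ss·Vd·(1−f)/f.
D = 9 × 10 × (1−f)/f ≈ 9 × 10 × 7.00000 ≈ 630.00 mg.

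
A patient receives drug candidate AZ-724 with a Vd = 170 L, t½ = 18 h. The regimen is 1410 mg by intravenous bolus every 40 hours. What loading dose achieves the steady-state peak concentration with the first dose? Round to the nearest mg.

1795 mg

f = (1/2)^(40/18) ≈ 0.214311; accumulation ratio R = 1/(1−f) ≈ 1.27277.
Loading dose to hit Cmax,ss on first dose: D_load = D_maint·R ≈ 1410 × 1.27277 ≈ 1794.61 mg.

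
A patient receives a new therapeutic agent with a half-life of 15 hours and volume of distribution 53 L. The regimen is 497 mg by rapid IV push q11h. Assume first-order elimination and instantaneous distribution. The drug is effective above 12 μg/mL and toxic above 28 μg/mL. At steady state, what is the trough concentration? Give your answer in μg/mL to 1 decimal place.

14.2 μg/mL

Over one 11-h interval, 11/15 ≈ 0.73333 half-lives elapse, leaving f ≈ 0.6015 of each dose.
Each bolus raises the concentration by D/Vd = 497/53 ≈ 9.377 μg/mL.
Steady-state trough Cmin,ss = C₀·f/(1−f) ≈ 9.377 × 0.6015/0.3985 ≈ 14.154 μg/mL.
Trough 14.2 μg/mL vs MEC 12 μg/mL: adequate.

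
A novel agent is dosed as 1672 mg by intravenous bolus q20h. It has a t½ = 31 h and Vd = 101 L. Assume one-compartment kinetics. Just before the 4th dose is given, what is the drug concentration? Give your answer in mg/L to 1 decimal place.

21.7 mg/L

f = (1/2)^(τ/t½) = (1/2)^(20/31) ≈ 0.6394.
C₀ = D/Vd = 1672/101 ≈ 16.554 mg/L.
Before the 4th dose, 3 doses have been given. Superposition: Cmin = C₀·(f + f² + … + f^3).
≈ 16.554 × (0.6394 + 0.4088 + 0.2614) ≈ 16.554 × 1.3096 ≈ 21.679 mg/L.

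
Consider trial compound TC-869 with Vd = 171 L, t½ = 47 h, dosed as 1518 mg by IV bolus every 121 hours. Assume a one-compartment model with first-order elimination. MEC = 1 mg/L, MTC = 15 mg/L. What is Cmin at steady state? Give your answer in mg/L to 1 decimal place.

Over one 121-h interval, 121/47 ≈ 2.5745 half-lives elapse, leaving f ≈ 0.1679 of each dose.
At steady state, accumulation factor R = 1/(1 − e^(−kτ)) ≈ 1.2018.
Single-dose peak C₀ = D/Vd = 1518/171 ≈ 8.877 mg/L.
Cmax,ss = C₀/(1 − f) ≈ 8.877/0.8321 ≈ 10.668 mg/L.
One interval later, Cmin,ss = Cmax,ss·e^(−kτ) ≈ 10.668 × 0.1679 ≈ 1.791 mg/L.
Trough 1.8 mg/L vs MEC 1 mg/L: adequate.

1.8 mg/L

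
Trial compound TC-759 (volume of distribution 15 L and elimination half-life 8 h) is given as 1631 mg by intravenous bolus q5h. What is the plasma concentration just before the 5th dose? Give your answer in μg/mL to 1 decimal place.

f = (1/2)^(τ/t½) = (1/2)^(5/8) ≈ 0.6484.
C₀ = D/Vd = 1631/15 ≈ 108.733 μg/mL.
Before the 5th dose, 4 doses have been given. Superposition: Cmin = C₀·(f + f² + … + f^4).
≈ 108.733 × (0.6484 + 0.4204 + 0.2726 + 0.1768) ≈ 108.733 × 1.5182 ≈ 165.078 μg/mL.

165.1 μg/mL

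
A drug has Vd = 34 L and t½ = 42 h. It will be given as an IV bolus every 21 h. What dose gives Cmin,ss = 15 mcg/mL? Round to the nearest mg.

211 mg

τ/t½ = 21/42 ≈ 0.5, so f = (1/2)^(21/42) ≈ 0.707107.
Cmin,ss = (D/Vd)·f/(1−f), so D = Cmin,ss·Vd·(1−f)/f.
D = 15 × 34 × (1−f)/f ≈ 15 × 34 × 0.41421 ≈ 211.25 mg.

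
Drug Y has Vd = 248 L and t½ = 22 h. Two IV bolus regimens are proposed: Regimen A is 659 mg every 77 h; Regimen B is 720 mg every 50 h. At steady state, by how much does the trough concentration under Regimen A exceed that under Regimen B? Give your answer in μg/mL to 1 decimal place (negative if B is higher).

-0.5 μg/mL

Regimen A: f = (1/2)^(77/22) ≈ 0.0884; Cmin,ss = (659/248)·f/(1−f) ≈ 0.258 μg/mL.
Regimen B: f = (1/2)^(50/22) ≈ 0.2069; Cmin,ss = (720/248)·f/(1−f) ≈ 0.757 μg/mL.
Difference ≈ 0.258 − 0.757 ≈ -0.499 μg/mL.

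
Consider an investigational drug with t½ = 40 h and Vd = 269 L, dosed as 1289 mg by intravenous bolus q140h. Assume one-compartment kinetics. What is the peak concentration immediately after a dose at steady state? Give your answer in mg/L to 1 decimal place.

5.3 mg/L

k = ln2/t½ = ln2/40 ≈ 0.017329 h⁻¹; fraction remaining f = e^(−kτ) = e^(−0.017329×140) ≈ 0.0884.
Accumulation ratio R = 1/(1 − f) ≈ 1/0.9116 ≈ 1.0970.
Each bolus raises the concentration by D/Vd = 1289/269 ≈ 4.792 mg/L.
Steady-state peak Cmax,ss = C₀·R ≈ 4.792 × 1.0970 ≈ 5.257 mg/L.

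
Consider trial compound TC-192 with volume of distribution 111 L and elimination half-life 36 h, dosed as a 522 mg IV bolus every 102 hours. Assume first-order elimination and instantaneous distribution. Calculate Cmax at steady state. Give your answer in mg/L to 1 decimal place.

5.5 mg/L

τ/t½ = 102/36 ≈ 2.8333, so fraction remaining f = (1/2)^(102/36) ≈ 0.1403.
At steady state, accumulation factor R = 1/(1 − e^(−kτ)) ≈ 1.1632.
Each bolus raises the concentration by D/Vd = 522/111 ≈ 4.703 mg/L.
Steady-state peak Cmax,ss = C₀·R ≈ 4.703 × 1.1632 ≈ 5.471 mg/L.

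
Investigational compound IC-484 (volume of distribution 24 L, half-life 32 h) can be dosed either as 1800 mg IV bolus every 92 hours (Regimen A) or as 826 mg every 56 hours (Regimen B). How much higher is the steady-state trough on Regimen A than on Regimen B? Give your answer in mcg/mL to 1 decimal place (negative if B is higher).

Regimen A: f = (1/2)^(92/32) ≈ 0.1363; Cmin,ss = (1800/24)·f/(1−f) ≈ 11.836 mcg/mL.
Regimen B: f = (1/2)^(56/32) ≈ 0.2973; Cmin,ss = (826/24)·f/(1−f) ≈ 14.561 mcg/mL.
Difference ≈ 11.836 − 14.561 ≈ -2.725 mcg/mL.

-2.7 mcg/mL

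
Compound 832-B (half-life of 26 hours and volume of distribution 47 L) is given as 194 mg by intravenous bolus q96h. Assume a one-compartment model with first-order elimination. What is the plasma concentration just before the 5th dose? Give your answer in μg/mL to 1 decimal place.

f = (1/2)^(τ/t½) = (1/2)^(96/26) ≈ 0.0774.
C₀ = D/Vd = 194/47 ≈ 4.128 μg/mL.
Before the 5th dose, 4 doses have been given. Superposition: Cmin = C₀·(f + f² + … + f^4).
≈ 4.128 × (0.0774 + 0.0060 + 0.0005 + 0.0000) ≈ 4.128 × 0.0839 ≈ 0.346 μg/mL.

0.3 μg/mL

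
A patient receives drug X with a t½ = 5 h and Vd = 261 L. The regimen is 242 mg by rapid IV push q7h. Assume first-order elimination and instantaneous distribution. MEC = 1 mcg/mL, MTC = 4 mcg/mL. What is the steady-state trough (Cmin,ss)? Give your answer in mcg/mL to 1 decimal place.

0.6 mcg/mL

Over one 7-h interval, 7/5 ≈ 1.4 half-lives elapse, leaving f ≈ 0.3789 of each dose.
Each bolus raises the concentration by D/Vd = 242/261 ≈ 0.927 mcg/mL.
Steady-state trough Cmin,ss = C₀·f/(1−f) ≈ 0.927 × 0.3789/0.6211 ≈ 0.566 mcg/mL.
Trough 0.6 mcg/mL vs MEC 1 mcg/mL: subtherapeutic.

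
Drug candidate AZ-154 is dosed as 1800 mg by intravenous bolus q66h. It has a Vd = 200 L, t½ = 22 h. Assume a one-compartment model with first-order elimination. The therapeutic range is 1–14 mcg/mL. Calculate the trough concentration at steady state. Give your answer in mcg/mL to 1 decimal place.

1.3 mcg/mL

τ = 66 h = 3 half-lives, so f = (1/2)^3 = 0.125.
At steady state, R = 1/(1 − 0.125) = 8/7.
Single-dose peak C₀ = D/Vd = 1800/200 = 9 mcg/mL.
Steady-state peak Cmax,ss = C₀·R = 9 × 8/7 ≈ 10.286 mcg/mL.
Steady-state trough Cmin,ss = Cmax,ss·f ≈ 10.286 × 0.125 ≈ 1.286 mcg/mL.
Trough 1.3 mcg/mL vs MEC 1 mcg/mL: adequate.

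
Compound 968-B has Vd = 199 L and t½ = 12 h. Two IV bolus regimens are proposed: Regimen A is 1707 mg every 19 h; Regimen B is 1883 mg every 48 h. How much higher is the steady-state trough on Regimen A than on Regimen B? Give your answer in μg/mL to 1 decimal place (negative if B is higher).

Regimen A: f = (1/2)^(19/12) ≈ 0.3337; Cmin,ss = (1707/199)·f/(1−f) ≈ 4.296 μg/mL.
Regimen B: f = (1/2)^(48/12) ≈ 0.0625; Cmin,ss = (1883/199)·f/(1−f) ≈ 0.631 μg/mL.
Difference ≈ 4.296 − 0.631 ≈ 3.665 μg/mL.

3.7 μg/mL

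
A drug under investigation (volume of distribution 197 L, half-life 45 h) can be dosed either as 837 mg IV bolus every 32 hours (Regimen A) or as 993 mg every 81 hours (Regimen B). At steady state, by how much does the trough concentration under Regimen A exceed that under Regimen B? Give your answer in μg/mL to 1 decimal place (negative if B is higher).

Regimen A: f = (1/2)^(32/45) ≈ 0.6108; Cmin,ss = (837/197)·f/(1−f) ≈ 6.668 μg/mL.
Regimen B: f = (1/2)^(81/45) ≈ 0.2872; Cmin,ss = (993/197)·f/(1−f) ≈ 2.031 μg/mL.
Difference ≈ 6.668 − 2.031 ≈ 4.637 μg/mL.

4.6 μg/mL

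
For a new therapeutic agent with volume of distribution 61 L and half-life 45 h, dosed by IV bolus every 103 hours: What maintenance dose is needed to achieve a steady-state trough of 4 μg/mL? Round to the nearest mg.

τ/t½ = 103/45 ≈ 2.2889, so f = (1/2)^(103/45) ≈ 0.204633.
Cmin,ss = (D/Vd)·f/(1−f), so D = Cmin,ss·Vd·(1−f)/f.
D = 4 × 61 × (1−f)/f ≈ 4 × 61 × 3.88680 ≈ 948.38 mg.

948 mg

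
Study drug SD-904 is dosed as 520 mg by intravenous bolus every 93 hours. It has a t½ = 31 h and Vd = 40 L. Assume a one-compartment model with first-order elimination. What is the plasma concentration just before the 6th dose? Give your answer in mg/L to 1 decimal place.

1.9 mg/L

f = (1/2)^(τ/t½) = (1/2)^(93/31) ≈ 0.1250.
C₀ = D/Vd = 520/40 ≈ 13.000 mg/L.
Before the 6th dose, 5 doses have been given. Superposition: Cmin = C₀·(f + f² + … + f^5).
≈ 13.000 × (0.1250 + 0.0156 + 0.0020 + 0.0002 + 0.0000) ≈ 13.000 × 0.1428 ≈ 1.856 mg/L.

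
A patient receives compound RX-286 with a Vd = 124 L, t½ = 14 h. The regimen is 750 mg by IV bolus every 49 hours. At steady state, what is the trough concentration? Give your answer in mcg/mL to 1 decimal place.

k = ln2/t½ = ln2/14 ≈ 0.049511 h⁻¹; fraction remaining f = e^(−kτ) = e^(−0.049511×49) ≈ 0.0884.
Each bolus raises the concentration by D/Vd = 750/124 ≈ 6.048 mcg/mL.
Steady-state trough Cmin,ss = C₀·f/(1−f) ≈ 6.048 × 0.0884/0.9116 ≈ 0.586 mcg/mL.

0.6 mcg/mL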